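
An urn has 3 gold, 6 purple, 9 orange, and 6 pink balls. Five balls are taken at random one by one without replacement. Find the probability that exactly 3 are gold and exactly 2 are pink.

5/14168

Unordered draws without replacement: count favorable combinations over C(24,5).
Favorable = C(3,3) · C(6,0) · C(9,0) · C(6,2) = 15; total = C(24,5) = 42504.
P = 15/42504 = 5/14168 ≈ 0.0004.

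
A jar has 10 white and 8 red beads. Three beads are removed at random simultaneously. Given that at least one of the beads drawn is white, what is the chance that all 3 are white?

3/19

P(all 3 white) = C(10,3)/C(18,3) = 5/34; P(at least one white) = 1 − C(8,3)/C(18,3) = 95/102.
Since 'all 3 white' ⊆ 'at least one white', P(all 3 | at least one) = 5/34 / 95/102 = 3/19 ≈ 0.1579.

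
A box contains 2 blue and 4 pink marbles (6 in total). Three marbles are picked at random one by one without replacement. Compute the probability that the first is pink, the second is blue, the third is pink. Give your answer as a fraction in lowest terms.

Multiply the conditional probability of each draw in order, without replacement, so each draw removes one from its color and from the total.
P = (4/6) · (2/5) · (3/4) = 1/5 ≈ 0.2000.

1/5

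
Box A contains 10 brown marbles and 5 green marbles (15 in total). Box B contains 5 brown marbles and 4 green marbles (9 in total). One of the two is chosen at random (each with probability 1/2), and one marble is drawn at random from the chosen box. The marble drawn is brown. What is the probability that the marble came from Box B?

P(brown | Box A) = 2/3; P(brown | Box B) = 5/9.
P(brown) = 1/2·2/3 + 1/2·5/9 = 11/18.
By Bayes' rule, P(Box B | brown) = 5/18 / 11/18 = 5/11 ≈ 0.4545.

5/11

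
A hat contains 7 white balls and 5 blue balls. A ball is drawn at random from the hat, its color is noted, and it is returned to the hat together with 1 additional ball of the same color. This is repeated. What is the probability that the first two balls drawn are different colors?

Either white then blue, or blue then white; after the first draw the total is 13.
P = (7/12)·(5/13) + (5/12)·(7/13) = 35/78 ≈ 0.4487.

35/78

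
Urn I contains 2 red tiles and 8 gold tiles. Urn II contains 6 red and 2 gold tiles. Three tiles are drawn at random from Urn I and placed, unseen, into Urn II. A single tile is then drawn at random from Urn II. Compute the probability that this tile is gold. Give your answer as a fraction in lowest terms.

2/5

Condition on how many of the transferred tiles are gold (from Urn I: 8 gold of 10; then Urn II has 11 total).
  1 gold: C(8,1)C(2,2)/C(10,3) = 1/15; then P = 3/11
  2 gold: C(8,2)C(2,1)/C(10,3) = 7/15; then P = 4/11
  3 gold: C(8,3)C(2,0)/C(10,3) = 7/15; then P = 5/11
P(gold from Urn II) = 2/5 ≈ 0.4000.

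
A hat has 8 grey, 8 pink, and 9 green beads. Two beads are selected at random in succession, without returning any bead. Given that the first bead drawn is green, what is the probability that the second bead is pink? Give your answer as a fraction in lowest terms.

1/3

After removing 1 green, the hat has 8 pink out of 24 remaining.
P(second is pink | given) = 8/24 = 1/3 ≈ 0.3333.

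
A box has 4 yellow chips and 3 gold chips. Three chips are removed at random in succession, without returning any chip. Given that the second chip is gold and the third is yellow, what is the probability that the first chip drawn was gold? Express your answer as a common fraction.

2/5

P(first=gold and the second chip is gold and the third is yellow) = (3/7)·(2/6)·(4/5) = 4/35.
P(E) = Σ over first color = 6/35 + 4/35 = 2/7.
By Bayes, P(first=gold | E) = 4/35 / 2/7 = 2/5 ≈ 0.4000.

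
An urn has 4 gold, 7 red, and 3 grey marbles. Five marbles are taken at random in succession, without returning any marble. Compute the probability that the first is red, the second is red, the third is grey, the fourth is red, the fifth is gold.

Multiply the conditional probability of each draw in order, without replacement, so each draw removes one from its color and from the total.
P = (7/14) · (6/13) · (3/12) · (5/11) · (4/10) = 3/286 ≈ 0.0105.

3/286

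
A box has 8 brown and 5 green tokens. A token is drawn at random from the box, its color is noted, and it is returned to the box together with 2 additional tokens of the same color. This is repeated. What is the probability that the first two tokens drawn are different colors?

16/39

Either green then brown, or brown then green; after the first draw the total is 15.
P = (5/13)·(8/15) + (8/13)·(5/15) = 16/39 ≈ 0.4103.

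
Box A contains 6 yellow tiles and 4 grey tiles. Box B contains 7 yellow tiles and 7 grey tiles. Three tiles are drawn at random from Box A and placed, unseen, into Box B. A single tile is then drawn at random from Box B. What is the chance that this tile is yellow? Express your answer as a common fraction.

Condition on how many of the transferred tiles are yellow (from Box A: 6 yellow of 10; then Box B has 17 total).
  0 yellow: C(6,0)C(4,3)/C(10,3) = 1/30; then P = 7/17
  1 yellow: C(6,1)C(4,2)/C(10,3) = 3/10; then P = 8/17
  2 yellow: C(6,2)C(4,1)/C(10,3) = 1/2; then P = 9/17
  3 yellow: C(6,3)C(4,0)/C(10,3) = 1/6; then P = 10/17
P(yellow from Box B) = 44/85 ≈ 0.5176.

44/85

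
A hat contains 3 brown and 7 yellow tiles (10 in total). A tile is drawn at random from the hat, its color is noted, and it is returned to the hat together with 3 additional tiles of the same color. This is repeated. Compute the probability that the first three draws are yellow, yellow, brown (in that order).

21/208

Track the composition after each reinforcement of +3.
P = (7/10) · (10/13) · (3/16) = 21/208 ≈ 0.1010.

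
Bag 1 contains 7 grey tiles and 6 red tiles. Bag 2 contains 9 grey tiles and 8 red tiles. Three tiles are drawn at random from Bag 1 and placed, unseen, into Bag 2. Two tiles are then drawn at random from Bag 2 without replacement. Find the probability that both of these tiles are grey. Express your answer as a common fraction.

Condition on how many of the transferred tiles are grey (from Bag 1: 7 grey of 13; then Bag 2 has 20 total).
  0 grey: C(7,0)C(6,3)/C(13,3) = 10/143; then P = C(9,2)/C(20,2) = 18/95
  1 grey: C(7,1)C(6,2)/C(13,3) = 105/286; then P = C(10,2)/C(20,2) = 9/38
  2 grey: C(7,2)C(6,1)/C(13,3) = 63/143; then P = C(11,2)/C(20,2) = 11/38
  3 grey: C(7,3)C(6,0)/C(13,3) = 35/286; then P = C(12,2)/C(20,2) = 33/95
P(both grey) = 267/988 ≈ 0.2702.

267/988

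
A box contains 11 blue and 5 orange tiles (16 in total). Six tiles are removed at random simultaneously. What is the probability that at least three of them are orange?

Sum the hypergeometric tail for j = 3,…,5 orange tiles.
Favorable = C(5,3)·C(11,3) + C(5,4)·C(11,2) + C(5,5)·C(11,1) = 1936; total = C(16,6) = 8008.
P = 1936/8008 = 22/91 ≈ 0.2418.

22/91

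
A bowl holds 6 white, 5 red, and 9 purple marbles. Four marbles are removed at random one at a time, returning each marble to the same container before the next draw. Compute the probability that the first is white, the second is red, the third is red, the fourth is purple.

27/3200

Multiply the conditional probability of each draw in order, with replacement (the composition resets each draw).
P = (6/20) · (5/20) · (5/20) · (9/20) = 27/3200 ≈ 0.0084.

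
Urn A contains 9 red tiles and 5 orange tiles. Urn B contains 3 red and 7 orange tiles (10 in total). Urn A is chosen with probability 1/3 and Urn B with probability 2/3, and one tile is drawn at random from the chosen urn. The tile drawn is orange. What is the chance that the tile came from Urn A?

25/123

P(orange | Urn A) = 5/14; P(orange | Urn B) = 7/10.
P(orange) = 1/3·5/14 + 2/3·7/10 = 41/70.
By Bayes' rule, P(Urn A | orange) = 5/42 / 41/70 = 25/123 ≈ 0.2033.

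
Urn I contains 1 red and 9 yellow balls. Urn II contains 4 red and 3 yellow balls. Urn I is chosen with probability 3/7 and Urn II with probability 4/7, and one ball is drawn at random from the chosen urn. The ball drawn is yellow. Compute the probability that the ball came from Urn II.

P(yellow | Urn I) = 9/10; P(yellow | Urn II) = 3/7.
P(yellow) = 3/7·9/10 + 4/7·3/7 = 309/490.
By Bayes' rule, P(Urn II | yellow) = 12/49 / 309/490 = 40/103 ≈ 0.3883.

40/103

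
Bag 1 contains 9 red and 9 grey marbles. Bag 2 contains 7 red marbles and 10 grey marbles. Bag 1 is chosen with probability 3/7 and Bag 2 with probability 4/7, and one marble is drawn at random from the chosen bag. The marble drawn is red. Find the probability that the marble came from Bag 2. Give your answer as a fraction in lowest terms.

P(red | Bag 1) = 1/2; P(red | Bag 2) = 7/17.
P(red) = 3/7·1/2 + 4/7·7/17 = 107/238.
By Bayes' rule, P(Bag 2 | red) = 4/17 / 107/238 = 56/107 ≈ 0.5234.

56/107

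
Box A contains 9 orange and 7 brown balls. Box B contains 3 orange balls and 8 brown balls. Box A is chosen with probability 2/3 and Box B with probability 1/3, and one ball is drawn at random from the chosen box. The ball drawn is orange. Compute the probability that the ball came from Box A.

33/41

P(orange | Box A) = 9/16; P(orange | Box B) = 3/11.
P(orange) = 2/3·9/16 + 1/3·3/11 = 41/88.
By Bayes' rule, P(Box A | orange) = 3/8 / 41/88 = 33/41 ≈ 0.8049.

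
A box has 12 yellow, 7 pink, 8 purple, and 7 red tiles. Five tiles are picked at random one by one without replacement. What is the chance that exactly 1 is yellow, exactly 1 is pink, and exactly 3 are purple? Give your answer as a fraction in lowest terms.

98/5797

Unordered draws without replacement: count favorable combinations over C(34,5).
Favorable = C(12,1) · C(7,1) · C(8,3) · C(7,0) = 4704; total = C(34,5) = 278256.
P = 4704/278256 = 98/5797 ≈ 0.0169.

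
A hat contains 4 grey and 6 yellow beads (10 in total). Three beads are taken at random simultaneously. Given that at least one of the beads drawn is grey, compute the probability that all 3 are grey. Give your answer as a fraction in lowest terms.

1/25

P(all 3 grey) = C(4,3)/C(10,3) = 1/30; P(at least one grey) = 1 − C(6,3)/C(10,3) = 5/6.
Since 'all 3 grey' ⊆ 'at least one grey', P(all 3 | at least one) = 1/30 / 5/6 = 1/25 ≈ 0.0400.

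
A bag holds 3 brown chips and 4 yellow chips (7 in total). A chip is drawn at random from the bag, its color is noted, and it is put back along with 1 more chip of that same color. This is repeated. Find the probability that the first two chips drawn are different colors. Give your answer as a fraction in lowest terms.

3/7

Either yellow then brown, or brown then yellow; after the first draw the total is 8.
P = (4/7)·(3/8) + (3/7)·(4/8) = 3/7 ≈ 0.4286.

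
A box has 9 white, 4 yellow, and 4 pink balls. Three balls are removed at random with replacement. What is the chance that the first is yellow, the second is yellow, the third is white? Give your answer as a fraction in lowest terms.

Multiply the conditional probability of each draw in order, with replacement (the composition resets each draw).
P = (4/17) · (4/17) · (9/17) = 144/4913 ≈ 0.0293.

144/4913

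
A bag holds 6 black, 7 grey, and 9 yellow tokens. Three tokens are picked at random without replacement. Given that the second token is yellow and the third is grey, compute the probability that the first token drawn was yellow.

2/5

P(first=yellow and the second token is yellow and the third is grey) = (9/22)·(8/21)·(7/20) = 3/55.
P(E) = Σ over first color = 9/220 + 9/220 + 3/55 = 3/22.
By Bayes, P(first=yellow | E) = 3/55 / 3/22 = 2/5 ≈ 0.4000.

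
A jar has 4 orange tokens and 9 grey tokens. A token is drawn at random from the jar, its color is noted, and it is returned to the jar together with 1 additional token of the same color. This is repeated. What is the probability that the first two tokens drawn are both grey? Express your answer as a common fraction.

45/91

After a grey draw the jar holds 10 grey out of 14.
P = (9/13)·(10/14) = 45/91 ≈ 0.4945.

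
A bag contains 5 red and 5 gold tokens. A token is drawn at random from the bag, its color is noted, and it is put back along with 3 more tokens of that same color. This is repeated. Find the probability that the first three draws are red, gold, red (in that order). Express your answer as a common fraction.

5/52

Track the composition after each reinforcement of +3.
P = (5/10) · (5/13) · (8/16) = 5/52 ≈ 0.0962.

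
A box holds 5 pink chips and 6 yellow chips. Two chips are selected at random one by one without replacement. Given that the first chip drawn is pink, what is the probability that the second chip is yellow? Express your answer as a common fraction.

After removing 1 pink, the box has 6 yellow out of 10 remaining.
P(second is yellow | given) = 6/10 = 3/5 ≈ 0.6000.

3/5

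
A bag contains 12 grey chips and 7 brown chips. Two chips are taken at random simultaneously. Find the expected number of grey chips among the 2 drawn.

24/19

By linearity of expectation, E[X] = Σ P(draw i is grey); by symmetry each draw (even without replacement) has P(grey) = 12/19.
E[X] = 2 · 12/19 = 24/19 ≈ 1.2632.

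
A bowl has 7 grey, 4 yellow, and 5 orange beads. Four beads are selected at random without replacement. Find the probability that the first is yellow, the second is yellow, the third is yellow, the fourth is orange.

Multiply the conditional probability of each draw in order, without replacement, so each draw removes one from its color and from the total.
P = (4/16) · (3/15) · (2/14) · (5/13) = 1/364 ≈ 0.0027.

1/364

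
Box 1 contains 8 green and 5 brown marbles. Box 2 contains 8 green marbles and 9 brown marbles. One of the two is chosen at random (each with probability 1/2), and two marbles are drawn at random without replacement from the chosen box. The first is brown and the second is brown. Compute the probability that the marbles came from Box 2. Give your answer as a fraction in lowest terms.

P(E | Box 1) = 5/39; P(E | Box 2) = 9/34.
P(E) = 1/2·5/39 + 1/2·9/34 = 521/2652.
By Bayes' rule, P(Box 2 | E) = 9/68 / 521/2652 = 351/521 ≈ 0.6737.

351/521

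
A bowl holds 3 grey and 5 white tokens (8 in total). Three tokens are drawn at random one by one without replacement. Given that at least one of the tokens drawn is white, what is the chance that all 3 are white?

P(all 3 white) = C(5,3)/C(8,3) = 5/28; P(at least one white) = 1 − C(3,3)/C(8,3) = 55/56.
Since 'all 3 white' ⊆ 'at least one white', P(all 3 | at least one) = 5/28 / 55/56 = 2/11 ≈ 0.1818.

2/11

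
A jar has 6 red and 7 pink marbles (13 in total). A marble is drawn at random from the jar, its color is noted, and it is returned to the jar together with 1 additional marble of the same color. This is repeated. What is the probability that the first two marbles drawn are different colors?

6/13

Either red then pink, or pink then red; after the first draw the total is 14.
P = (6/13)·(7/14) + (7/13)·(6/14) = 6/13 ≈ 0.4615.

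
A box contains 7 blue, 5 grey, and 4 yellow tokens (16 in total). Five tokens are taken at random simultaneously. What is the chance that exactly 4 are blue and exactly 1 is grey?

25/624

Unordered draws without replacement: count favorable combinations over C(16,5).
Favorable = C(7,4) · C(5,1) · C(4,0) = 175; total = C(16,5) = 4368.
P = 175/4368 = 25/624 ≈ 0.0401.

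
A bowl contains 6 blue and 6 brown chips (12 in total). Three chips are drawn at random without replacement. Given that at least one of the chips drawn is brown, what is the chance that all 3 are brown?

1/10

P(all 3 brown) = C(6,3)/C(12,3) = 1/11; P(at least one brown) = 1 − C(6,3)/C(12,3) = 10/11.
Since 'all 3 brown' ⊆ 'at least one brown', P(all 3 | at least one) = 1/11 / 10/11 = 1/10 ≈ 0.1000.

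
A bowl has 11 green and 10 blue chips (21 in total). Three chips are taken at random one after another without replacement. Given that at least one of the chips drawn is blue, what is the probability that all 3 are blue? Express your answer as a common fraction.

24/233

P(all 3 blue) = C(10,3)/C(21,3) = 12/133; P(at least one blue) = 1 − C(11,3)/C(21,3) = 233/266.
Since 'all 3 blue' ⊆ 'at least one blue', P(all 3 | at least one) = 12/133 / 233/266 = 24/233 ≈ 0.1030.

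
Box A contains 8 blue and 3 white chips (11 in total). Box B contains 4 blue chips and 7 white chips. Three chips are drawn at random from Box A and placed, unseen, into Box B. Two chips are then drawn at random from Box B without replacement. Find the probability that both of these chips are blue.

Condition on how many of the transferred chips are blue (from Box A: 8 blue of 11; then Box B has 14 total).
  0 blue: C(8,0)C(3,3)/C(11,3) = 1/165; then P = C(4,2)/C(14,2) = 6/91
  1 blue: C(8,1)C(3,2)/C(11,3) = 8/55; then P = C(5,2)/C(14,2) = 10/91
  2 blue: C(8,2)C(3,1)/C(11,3) = 28/55; then P = C(6,2)/C(14,2) = 15/91
  3 blue: C(8,3)C(3,0)/C(11,3) = 56/165; then P = C(7,2)/C(14,2) = 3/13
P(both blue) = 894/5005 ≈ 0.1786.

894/5005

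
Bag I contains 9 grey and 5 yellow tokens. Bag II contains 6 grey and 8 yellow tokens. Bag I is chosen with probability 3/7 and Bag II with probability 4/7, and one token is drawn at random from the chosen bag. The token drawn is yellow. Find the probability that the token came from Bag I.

P(yellow | Bag I) = 5/14; P(yellow | Bag II) = 4/7.
P(yellow) = 3/7·5/14 + 4/7·4/7 = 47/98.
By Bayes' rule, P(Bag I | yellow) = 15/98 / 47/98 = 15/47 ≈ 0.3191.

15/47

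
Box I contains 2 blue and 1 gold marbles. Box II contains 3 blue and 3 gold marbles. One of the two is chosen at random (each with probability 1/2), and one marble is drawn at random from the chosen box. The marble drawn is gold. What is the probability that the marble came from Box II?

P(gold | Box I) = 1/3; P(gold | Box II) = 1/2.
P(gold) = 1/2·1/3 + 1/2·1/2 = 5/12.
By Bayes' rule, P(Box II | gold) = 1/4 / 5/12 = 3/5 ≈ 0.6000.

3/5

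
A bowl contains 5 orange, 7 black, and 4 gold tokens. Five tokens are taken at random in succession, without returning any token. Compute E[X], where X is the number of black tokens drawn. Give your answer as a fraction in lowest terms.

By linearity of expectation, E[X] = Σ P(draw i is black); by symmetry each draw (even without replacement) has P(black) = 7/16.
E[X] = 5 · 7/16 = 35/16 ≈ 2.1875.

35/16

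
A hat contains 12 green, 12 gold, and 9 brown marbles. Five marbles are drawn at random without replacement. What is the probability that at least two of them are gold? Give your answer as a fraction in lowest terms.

Sum the hypergeometric tail for j = 2,…,5 gold marbles.
Favorable = C(12,2)·C(21,3) + C(12,3)·C(21,2) + C(12,4)·C(21,1) + C(12,5)·C(21,0) = 145167; total = C(33,5) = 237336.
P = 145167/237336 = 4399/7192 ≈ 0.6117.

4399/7192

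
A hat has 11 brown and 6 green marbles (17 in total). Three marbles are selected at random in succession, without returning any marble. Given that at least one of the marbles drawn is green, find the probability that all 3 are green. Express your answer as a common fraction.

4/103

P(all 3 green) = C(6,3)/C(17,3) = 1/34; P(at least one green) = 1 − C(11,3)/C(17,3) = 103/136.
Since 'all 3 green' ⊆ 'at least one green', P(all 3 | at least one) = 1/34 / 103/136 = 4/103 ≈ 0.0388.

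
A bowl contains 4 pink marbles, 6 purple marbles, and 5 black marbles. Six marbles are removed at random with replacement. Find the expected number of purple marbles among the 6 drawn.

By linearity of expectation, E[X] = Σ P(draw i is purple); each independent draw has P(purple) = 6/15.
E[X] = 6 · 6/15 = 12/5 ≈ 2.4000.

12/5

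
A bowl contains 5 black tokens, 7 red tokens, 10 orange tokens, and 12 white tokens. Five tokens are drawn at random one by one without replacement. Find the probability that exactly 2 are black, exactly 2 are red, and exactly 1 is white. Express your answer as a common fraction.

Unordered draws without replacement: count favorable combinations over C(34,5).
Favorable = C(5,2) · C(7,2) · C(10,0) · C(12,1) = 2520; total = C(34,5) = 278256.
P = 2520/278256 = 105/11594 ≈ 0.0091.

105/11594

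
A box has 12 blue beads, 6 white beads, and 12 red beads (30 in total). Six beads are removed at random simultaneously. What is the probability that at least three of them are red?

Sum the hypergeometric tail for j = 3,…,6 red beads.
Favorable = C(12,3)·C(18,3) + C(12,4)·C(18,2) + C(12,5)·C(18,1) + C(12,6)·C(18,0) = 270435; total = C(30,6) = 593775.
P = 270435/593775 = 18029/39585 ≈ 0.4555.

18029/39585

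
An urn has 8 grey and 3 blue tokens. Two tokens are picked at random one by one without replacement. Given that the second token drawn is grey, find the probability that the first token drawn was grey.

7/10

P(first=grey and the second token drawn is grey) = (8/11)·(7/10) = 28/55.
P(the second token drawn is grey) = Σ over first color = 28/55 + 12/55 = 8/11.
By Bayes, P(first=grey | the second token drawn is grey) = 28/55 / 8/11 = 7/10 ≈ 0.7000.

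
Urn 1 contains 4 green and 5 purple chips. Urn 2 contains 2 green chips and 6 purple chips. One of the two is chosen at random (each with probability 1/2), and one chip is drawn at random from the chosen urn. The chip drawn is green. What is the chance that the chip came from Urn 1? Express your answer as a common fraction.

16/25

P(green | Urn 1) = 4/9; P(green | Urn 2) = 1/4.
P(green) = 1/2·4/9 + 1/2·1/4 = 25/72.
By Bayes' rule, P(Urn 1 | green) = 2/9 / 25/72 = 16/25 ≈ 0.6400.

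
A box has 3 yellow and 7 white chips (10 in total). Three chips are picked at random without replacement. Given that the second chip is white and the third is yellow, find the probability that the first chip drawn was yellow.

1/4

P(first=yellow and the second chip is white and the third is yellow) = (3/10)·(7/9)·(2/8) = 7/120.
P(E) = Σ over first color = 7/120 + 7/40 = 7/30.
By Bayes, P(first=yellow | E) = 7/120 / 7/30 = 1/4 ≈ 0.2500.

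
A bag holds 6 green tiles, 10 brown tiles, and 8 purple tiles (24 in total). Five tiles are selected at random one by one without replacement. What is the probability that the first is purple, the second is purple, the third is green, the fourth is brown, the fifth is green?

5/1518

Multiply the conditional probability of each draw in order, without replacement, so each draw removes one from its color and from the total.
P = (8/24) · (7/23) · (6/22) · (10/21) · (5/20) = 5/1518 ≈ 0.0033.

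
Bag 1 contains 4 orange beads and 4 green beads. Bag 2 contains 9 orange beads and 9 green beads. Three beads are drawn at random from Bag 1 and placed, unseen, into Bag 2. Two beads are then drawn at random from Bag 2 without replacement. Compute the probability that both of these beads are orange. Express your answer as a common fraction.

Condition on how many of the transferred beads are orange (from Bag 1: 4 orange of 8; then Bag 2 has 21 total).
  0 orange: C(4,0)C(4,3)/C(8,3) = 1/14; then P = C(9,2)/C(21,2) = 6/35
  1 orange: C(4,1)C(4,2)/C(8,3) = 3/7; then P = C(10,2)/C(21,2) = 3/14
  2 orange: C(4,2)C(4,1)/C(8,3) = 3/7; then P = C(11,2)/C(21,2) = 11/42
  3 orange: C(4,3)C(4,0)/C(8,3) = 1/14; then P = C(12,2)/C(21,2) = 11/35
P(both orange) = 117/490 ≈ 0.2388.

117/490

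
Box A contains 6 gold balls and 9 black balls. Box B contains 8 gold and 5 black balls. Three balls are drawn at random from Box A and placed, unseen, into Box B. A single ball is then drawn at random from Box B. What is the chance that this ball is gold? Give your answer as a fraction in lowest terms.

Condition on how many of the transferred balls are gold (from Box A: 6 gold of 15; then Box B has 16 total).
  0 gold: C(6,0)C(9,3)/C(15,3) = 12/65; then P = 8/16
  1 gold: C(6,1)C(9,2)/C(15,3) = 216/455; then P = 9/16
  2 gold: C(6,2)C(9,1)/C(15,3) = 27/91; then P = 10/16
  3 gold: C(6,3)C(9,0)/C(15,3) = 4/91; then P = 11/16
P(gold from Box B) = 23/40 ≈ 0.5750.

23/40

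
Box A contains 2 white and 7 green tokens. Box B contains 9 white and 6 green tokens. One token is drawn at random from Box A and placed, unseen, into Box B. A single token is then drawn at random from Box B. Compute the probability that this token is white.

83/144

Condition on how many of the transferred tokens are white (from Box A: 2 white of 9; then Box B has 16 total).
  0 white: C(2,0)C(7,1)/C(9,1) = 7/9; then P = 9/16
  1 white: C(2,1)C(7,0)/C(9,1) = 2/9; then P = 10/16
P(white from Box B) = 83/144 ≈ 0.5764.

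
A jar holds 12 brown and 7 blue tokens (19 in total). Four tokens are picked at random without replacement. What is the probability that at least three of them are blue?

Sum the hypergeometric tail for j = 3,…,4 blue tokens.
Favorable = C(7,3)·C(12,1) + C(7,4)·C(12,0) = 455; total = C(19,4) = 3876.
P = 455/3876 = 455/3876 ≈ 0.1174.

455/3876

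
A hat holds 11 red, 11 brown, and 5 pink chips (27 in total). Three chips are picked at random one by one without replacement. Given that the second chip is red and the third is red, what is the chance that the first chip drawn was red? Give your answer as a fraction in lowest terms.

P(first=red and the second chip is red and the third is red) = (11/27)·(10/26)·(9/25) = 11/195.
P(E) = Σ over first color = 11/195 + 121/1755 + 11/351 = 55/351.
By Bayes, P(first=red | E) = 11/195 / 55/351 = 9/25 ≈ 0.3600.

9/25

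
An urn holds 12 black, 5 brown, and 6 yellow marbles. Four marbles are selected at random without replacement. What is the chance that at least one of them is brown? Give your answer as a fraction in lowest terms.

1159/1771

Use the complement: P(at least one brown) = 1 − P(no brown).
P(none) = C(18,4)/C(23,4) = 3060/8855.
So P = 1 − 3060/8855 = 1159/1771 ≈ 0.6544.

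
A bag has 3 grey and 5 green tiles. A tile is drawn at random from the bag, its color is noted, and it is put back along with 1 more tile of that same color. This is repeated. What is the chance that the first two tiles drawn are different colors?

5/12

Either green then grey, or grey then green; after the first draw the total is 9.
P = (5/8)·(3/9) + (3/8)·(5/9) = 5/12 ≈ 0.4167.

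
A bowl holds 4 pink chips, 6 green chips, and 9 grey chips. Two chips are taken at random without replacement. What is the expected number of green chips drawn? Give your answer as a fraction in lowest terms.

12/19

By linearity of expectation, E[X] = Σ P(draw i is green); by symmetry each draw (even without replacement) has P(green) = 6/19.
E[X] = 2 · 6/19 = 12/19 ≈ 0.6316.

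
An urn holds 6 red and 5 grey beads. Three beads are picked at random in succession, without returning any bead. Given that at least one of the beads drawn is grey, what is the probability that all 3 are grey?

P(all 3 grey) = C(5,3)/C(11,3) = 2/33; P(at least one grey) = 1 − C(6,3)/C(11,3) = 29/33.
Since 'all 3 grey' ⊆ 'at least one grey', P(all 3 | at least one) = 2/33 / 29/33 = 2/29 ≈ 0.0690.

2/29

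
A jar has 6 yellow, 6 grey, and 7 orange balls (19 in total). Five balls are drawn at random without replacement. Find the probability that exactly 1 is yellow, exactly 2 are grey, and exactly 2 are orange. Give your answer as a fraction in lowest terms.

105/646

Unordered draws without replacement: count favorable combinations over C(19,5).
Favorable = C(6,1) · C(6,2) · C(7,2) = 1890; total = C(19,5) = 11628.
P = 1890/11628 = 105/646 ≈ 0.1625.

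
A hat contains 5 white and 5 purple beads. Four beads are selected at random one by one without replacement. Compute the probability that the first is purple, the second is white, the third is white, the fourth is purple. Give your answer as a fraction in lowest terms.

Multiply the conditional probability of each draw in order, without replacement, so each draw removes one from its color and from the total.
P = (5/10) · (5/9) · (4/8) · (4/7) = 5/63 ≈ 0.0794.

5/63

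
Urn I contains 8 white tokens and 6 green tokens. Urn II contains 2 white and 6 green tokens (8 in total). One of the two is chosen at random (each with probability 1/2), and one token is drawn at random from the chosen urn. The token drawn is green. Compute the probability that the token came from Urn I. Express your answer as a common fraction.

4/11

P(green | Urn I) = 3/7; P(green | Urn II) = 3/4.
P(green) = 1/2·3/7 + 1/2·3/4 = 33/56.
By Bayes' rule, P(Urn I | green) = 3/14 / 33/56 = 4/11 ≈ 0.3636.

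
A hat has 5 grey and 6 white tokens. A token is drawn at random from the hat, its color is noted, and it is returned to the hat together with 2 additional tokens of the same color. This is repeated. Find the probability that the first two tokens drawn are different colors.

Either white then grey, or grey then white; after the first draw the total is 13.
P = (6/11)·(5/13) + (5/11)·(6/13) = 60/143 ≈ 0.4196.

60/143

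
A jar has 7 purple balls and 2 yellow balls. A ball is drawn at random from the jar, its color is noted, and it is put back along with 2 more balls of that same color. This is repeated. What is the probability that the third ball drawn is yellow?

2/9

Sum over the four possibilities for the first two draws (yellow/not-yellow each), tracking how the yellow count and total change by +2 per draw.
P(third is yellow) = 2/9 ≈ 0.2222. (In a Pólya urn every draw has the same marginal probability 2/9.)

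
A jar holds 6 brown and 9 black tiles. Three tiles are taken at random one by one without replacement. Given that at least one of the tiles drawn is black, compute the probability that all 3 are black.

28/145

P(all 3 black) = C(9,3)/C(15,3) = 12/65; P(at least one black) = 1 − C(6,3)/C(15,3) = 87/91.
Since 'all 3 black' ⊆ 'at least one black', P(all 3 | at least one) = 12/65 / 87/91 = 28/145 ≈ 0.1931.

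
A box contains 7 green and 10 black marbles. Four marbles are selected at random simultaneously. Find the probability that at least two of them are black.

57/68

Sum the hypergeometric tail for j = 2,…,4 black marbles.
Favorable = C(10,2)·C(7,2) + C(10,3)·C(7,1) + C(10,4)·C(7,0) = 1995; total = C(17,4) = 2380.
P = 1995/2380 = 57/68 ≈ 0.8382.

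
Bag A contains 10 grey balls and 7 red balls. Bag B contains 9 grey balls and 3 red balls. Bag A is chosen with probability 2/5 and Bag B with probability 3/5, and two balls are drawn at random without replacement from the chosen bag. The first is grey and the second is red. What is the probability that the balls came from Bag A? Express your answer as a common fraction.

P(E | Bag A) = 35/136; P(E | Bag B) = 9/44.
P(E) = 2/5·35/136 + 3/5·9/44 = 211/935.
By Bayes' rule, P(Bag A | E) = 7/68 / 211/935 = 385/844 ≈ 0.4562.

385/844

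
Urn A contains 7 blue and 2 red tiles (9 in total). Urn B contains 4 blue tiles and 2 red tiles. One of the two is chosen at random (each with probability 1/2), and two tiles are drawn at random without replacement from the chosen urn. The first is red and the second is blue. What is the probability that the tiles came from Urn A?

P(E | Urn A) = 7/36; P(E | Urn B) = 4/15.
P(E) = 1/2·7/36 + 1/2·4/15 = 83/360.
By Bayes' rule, P(Urn A | E) = 7/72 / 83/360 = 35/83 ≈ 0.4217.

35/83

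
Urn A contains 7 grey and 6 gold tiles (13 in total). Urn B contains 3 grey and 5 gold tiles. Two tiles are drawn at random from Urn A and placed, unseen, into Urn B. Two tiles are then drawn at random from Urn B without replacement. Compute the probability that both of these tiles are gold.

Condition on how many of the transferred tiles are gold (from Urn A: 6 gold of 13; then Urn B has 10 total).
  0 gold: C(6,0)C(7,2)/C(13,2) = 7/26; then P = C(5,2)/C(10,2) = 2/9
  1 gold: C(6,1)C(7,1)/C(13,2) = 7/13; then P = C(6,2)/C(10,2) = 1/3
  2 gold: C(6,2)C(7,0)/C(13,2) = 5/26; then P = C(7,2)/C(10,2) = 7/15
P(both gold) = 77/234 ≈ 0.3291.

77/234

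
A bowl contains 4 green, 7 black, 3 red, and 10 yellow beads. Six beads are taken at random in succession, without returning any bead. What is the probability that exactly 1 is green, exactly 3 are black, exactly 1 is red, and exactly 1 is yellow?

Unordered draws without replacement: count favorable combinations over C(24,6).
Favorable = C(4,1) · C(7,3) · C(3,1) · C(10,1) = 4200; total = C(24,6) = 134596.
P = 4200/134596 = 150/4807 ≈ 0.0312.

150/4807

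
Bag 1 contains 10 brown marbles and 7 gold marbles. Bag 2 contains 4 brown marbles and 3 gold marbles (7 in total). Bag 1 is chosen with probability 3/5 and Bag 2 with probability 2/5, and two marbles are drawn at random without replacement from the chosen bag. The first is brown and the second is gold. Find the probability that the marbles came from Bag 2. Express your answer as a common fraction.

544/1279

P(E | Bag 1) = 35/136; P(E | Bag 2) = 2/7.
P(E) = 3/5·35/136 + 2/5·2/7 = 1279/4760.
By Bayes' rule, P(Bag 2 | E) = 4/35 / 1279/4760 = 544/1279 ≈ 0.4253.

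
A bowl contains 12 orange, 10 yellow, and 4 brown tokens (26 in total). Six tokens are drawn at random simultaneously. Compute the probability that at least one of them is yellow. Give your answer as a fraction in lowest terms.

Use the complement: P(at least one yellow) = 1 − P(no yellow).
P(none) = C(16,6)/C(26,6) = 8008/230230.
So P = 1 − 8008/230230 = 111/115 ≈ 0.9652.

111/115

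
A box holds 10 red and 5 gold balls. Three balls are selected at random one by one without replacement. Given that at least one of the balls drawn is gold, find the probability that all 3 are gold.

P(all 3 gold) = C(5,3)/C(15,3) = 2/91; P(at least one gold) = 1 − C(10,3)/C(15,3) = 67/91.
Since 'all 3 gold' ⊆ 'at least one gold', P(all 3 | at least one) = 2/91 / 67/91 = 2/67 ≈ 0.0299.

2/67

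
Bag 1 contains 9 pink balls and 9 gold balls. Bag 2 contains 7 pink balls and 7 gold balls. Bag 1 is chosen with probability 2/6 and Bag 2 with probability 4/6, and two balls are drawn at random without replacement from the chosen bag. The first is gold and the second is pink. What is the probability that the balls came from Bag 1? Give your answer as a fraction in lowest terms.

117/355

P(E | Bag 1) = 9/34; P(E | Bag 2) = 7/26.
P(E) = 1/3·9/34 + 2/3·7/26 = 355/1326.
By Bayes' rule, P(Bag 1 | E) = 3/34 / 355/1326 = 117/355 ≈ 0.3296.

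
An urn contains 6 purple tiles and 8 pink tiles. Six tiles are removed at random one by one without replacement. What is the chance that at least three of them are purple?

Sum the hypergeometric tail for j = 3,…,6 purple tiles.
Favorable = C(6,3)·C(8,3) + C(6,4)·C(8,2) + C(6,5)·C(8,1) + C(6,6)·C(8,0) = 1589; total = C(14,6) = 3003.
P = 1589/3003 = 227/429 ≈ 0.5291.

227/429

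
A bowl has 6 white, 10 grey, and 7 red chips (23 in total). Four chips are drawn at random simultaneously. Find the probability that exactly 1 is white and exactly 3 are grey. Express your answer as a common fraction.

Unordered draws without replacement: count favorable combinations over C(23,4).
Favorable = C(6,1) · C(10,3) · C(7,0) = 720; total = C(23,4) = 8855.
P = 720/8855 = 144/1771 ≈ 0.0813.

144/1771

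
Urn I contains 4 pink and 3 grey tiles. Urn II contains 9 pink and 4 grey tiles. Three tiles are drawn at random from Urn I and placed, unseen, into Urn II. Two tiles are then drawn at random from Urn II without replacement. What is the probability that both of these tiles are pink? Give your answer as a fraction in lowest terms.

Condition on how many of the transferred tiles are pink (from Urn I: 4 pink of 7; then Urn II has 16 total).
  0 pink: C(4,0)C(3,3)/C(7,3) = 1/35; then P = C(9,2)/C(16,2) = 3/10
  1 pink: C(4,1)C(3,2)/C(7,3) = 12/35; then P = C(10,2)/C(16,2) = 3/8
  2 pink: C(4,2)C(3,1)/C(7,3) = 18/35; then P = C(11,2)/C(16,2) = 11/24
  3 pink: C(4,3)C(3,0)/C(7,3) = 4/35; then P = C(12,2)/C(16,2) = 11/20
P(both pink) = 61/140 ≈ 0.4357.

61/140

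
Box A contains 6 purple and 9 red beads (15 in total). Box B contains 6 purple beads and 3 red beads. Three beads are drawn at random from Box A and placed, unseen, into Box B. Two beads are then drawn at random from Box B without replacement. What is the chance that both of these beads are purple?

Condition on how many of the transferred beads are purple (from Box A: 6 purple of 15; then Box B has 12 total).
  0 purple: C(6,0)C(9,3)/C(15,3) = 12/65; then P = C(6,2)/C(12,2) = 5/22
  1 purple: C(6,1)C(9,2)/C(15,3) = 216/455; then P = C(7,2)/C(12,2) = 7/22
  2 purple: C(6,2)C(9,1)/C(15,3) = 27/91; then P = C(8,2)/C(12,2) = 14/33
  3 purple: C(6,3)C(9,0)/C(15,3) = 4/91; then P = C(9,2)/C(12,2) = 6/11
P(both purple) = 12/35 ≈ 0.3429.

12/35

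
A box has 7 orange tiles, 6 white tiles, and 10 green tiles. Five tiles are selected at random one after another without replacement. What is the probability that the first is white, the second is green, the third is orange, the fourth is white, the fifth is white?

10/4807

Multiply the conditional probability of each draw in order, without replacement, so each draw removes one from its color and from the total.
P = (6/23) · (10/22) · (7/21) · (5/20) · (4/19) = 10/4807 ≈ 0.0021.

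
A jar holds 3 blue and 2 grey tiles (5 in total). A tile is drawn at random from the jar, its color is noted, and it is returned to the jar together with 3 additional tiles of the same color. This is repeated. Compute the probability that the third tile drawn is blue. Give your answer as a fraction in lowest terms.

3/5

Sum over the four possibilities for the first two draws (blue/not-blue each), tracking how the blue count and total change by +3 per draw.
P(third is blue) = 3/5 ≈ 0.6000. (In a Pólya urn every draw has the same marginal probability 3/5.)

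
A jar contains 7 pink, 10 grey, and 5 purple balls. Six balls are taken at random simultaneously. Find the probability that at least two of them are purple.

263/627

Sum the hypergeometric tail for j = 2,…,5 purple balls.
Favorable = C(5,2)·C(17,4) + C(5,3)·C(17,3) + C(5,4)·C(17,2) + C(5,5)·C(17,1) = 31297; total = C(22,6) = 74613.
P = 31297/74613 = 263/627 ≈ 0.4195.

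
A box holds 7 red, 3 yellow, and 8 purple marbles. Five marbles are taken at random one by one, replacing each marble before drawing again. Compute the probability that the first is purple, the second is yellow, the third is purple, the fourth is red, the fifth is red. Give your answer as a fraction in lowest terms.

Multiply the conditional probability of each draw in order, with replacement (the composition resets each draw).
P = (8/18) · (3/18) · (8/18) · (7/18) · (7/18) = 98/19683 ≈ 0.0050.

98/19683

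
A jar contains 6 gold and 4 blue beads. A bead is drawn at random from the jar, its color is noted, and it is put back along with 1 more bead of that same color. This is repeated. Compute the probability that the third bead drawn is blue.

2/5

Sum over the four possibilities for the first two draws (blue/not-blue each), tracking how the blue count and total change by +1 per draw.
P(third is blue) = 2/5 ≈ 0.4000. (In a Pólya urn every draw has the same marginal probability 4/10.)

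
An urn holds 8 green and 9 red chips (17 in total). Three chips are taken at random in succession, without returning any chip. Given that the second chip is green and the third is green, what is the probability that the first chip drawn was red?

P(first=red and the second chip is green and the third is green) = (9/17)·(8/16)·(7/15) = 21/170.
P(E) = Σ over first color = 7/85 + 21/170 = 7/34.
By Bayes, P(first=red | E) = 21/170 / 7/34 = 3/5 ≈ 0.6000.

3/5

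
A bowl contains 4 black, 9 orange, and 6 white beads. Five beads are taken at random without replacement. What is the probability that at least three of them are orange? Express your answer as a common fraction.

Sum the hypergeometric tail for j = 3,…,5 orange beads.
Favorable = C(9,3)·C(10,2) + C(9,4)·C(10,1) + C(9,5)·C(10,0) = 5166; total = C(19,5) = 11628.
P = 5166/11628 = 287/646 ≈ 0.4443.

287/646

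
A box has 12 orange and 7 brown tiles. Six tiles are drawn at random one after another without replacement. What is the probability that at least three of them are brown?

Sum the hypergeometric tail for j = 3,…,6 brown tiles.
Favorable = C(7,3)·C(12,3) + C(7,4)·C(12,2) + C(7,5)·C(12,1) + C(7,6)·C(12,0) = 10269; total = C(19,6) = 27132.
P = 10269/27132 = 489/1292 ≈ 0.3785.

489/1292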